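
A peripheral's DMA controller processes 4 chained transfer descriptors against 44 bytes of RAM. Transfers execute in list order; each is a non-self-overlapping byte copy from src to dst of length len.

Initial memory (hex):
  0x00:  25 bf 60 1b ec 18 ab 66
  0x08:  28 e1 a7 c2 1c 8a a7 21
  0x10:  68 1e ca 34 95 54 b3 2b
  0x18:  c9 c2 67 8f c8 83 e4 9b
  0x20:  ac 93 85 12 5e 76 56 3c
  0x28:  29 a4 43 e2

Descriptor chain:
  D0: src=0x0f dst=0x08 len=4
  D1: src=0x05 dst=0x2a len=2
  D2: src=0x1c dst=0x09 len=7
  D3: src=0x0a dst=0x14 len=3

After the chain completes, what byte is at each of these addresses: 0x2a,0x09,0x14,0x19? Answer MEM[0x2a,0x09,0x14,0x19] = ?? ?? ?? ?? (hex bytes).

#0 dst[0x08+4] := {0x21,0x68,0x1e,0xca}
#1 dst[0x2a+2] := {0x18,0xab}
#2 dst[0x09+7] := {0xc8,0x83,0xe4,0x9b,0xac,0x93,0x85}
#3 dst[0x14+3] := {0x83,0xe4,0x9b}
query mem[0x2a]=0x18, mem[0x09]=0xc8, mem[0x14]=0x83, mem[0x19]=0xc2

MEM[0x2a,0x09,0x14,0x19] = 18 c8 83 c2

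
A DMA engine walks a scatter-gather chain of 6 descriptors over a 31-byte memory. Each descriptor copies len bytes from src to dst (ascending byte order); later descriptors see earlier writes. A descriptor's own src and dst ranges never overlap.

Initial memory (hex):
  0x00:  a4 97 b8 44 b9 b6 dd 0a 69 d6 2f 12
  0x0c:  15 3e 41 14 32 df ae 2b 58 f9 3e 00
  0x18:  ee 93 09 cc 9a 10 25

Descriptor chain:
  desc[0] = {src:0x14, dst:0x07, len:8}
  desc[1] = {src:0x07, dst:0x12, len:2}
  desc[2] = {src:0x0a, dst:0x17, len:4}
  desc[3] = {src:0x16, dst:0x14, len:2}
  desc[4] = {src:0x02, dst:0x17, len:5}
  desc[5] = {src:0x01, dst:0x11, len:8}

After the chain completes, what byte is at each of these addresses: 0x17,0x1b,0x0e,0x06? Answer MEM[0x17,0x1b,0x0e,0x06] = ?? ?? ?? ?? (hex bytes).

MEM[0x17,0x1b,0x0e,0x06] = 58 dd cc dd

[0] 0x14->0x07 len=8 : 58 f9 3e 00 ee 93 09 cc
[1] 0x07->0x12 len=2 : 58 f9
[2] 0x0a->0x17 len=4 : 00 ee 93 09
[3] 0x16->0x14 len=2 : 3e 00
[4] 0x02->0x17 len=5 : b8 44 b9 b6 dd
[5] 0x01->0x11 len=8 : 97 b8 44 b9 b6 dd 58 f9
query mem[0x17]=0x58, mem[0x1b]=0xdd, mem[0x0e]=0xcc, mem[0x06]=0xdd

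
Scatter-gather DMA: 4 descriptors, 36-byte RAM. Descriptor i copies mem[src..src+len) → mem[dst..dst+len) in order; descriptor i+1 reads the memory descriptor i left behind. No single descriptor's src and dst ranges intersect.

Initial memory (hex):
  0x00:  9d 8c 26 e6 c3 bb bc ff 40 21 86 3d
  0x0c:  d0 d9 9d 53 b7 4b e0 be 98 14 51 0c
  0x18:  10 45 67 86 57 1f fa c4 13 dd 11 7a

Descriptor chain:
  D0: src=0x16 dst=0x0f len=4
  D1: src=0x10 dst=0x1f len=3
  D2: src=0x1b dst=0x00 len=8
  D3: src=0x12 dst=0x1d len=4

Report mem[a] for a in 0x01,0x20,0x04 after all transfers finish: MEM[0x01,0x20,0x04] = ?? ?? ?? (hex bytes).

#0 dst[0x0f+4] := {0x51,0x0c,0x10,0x45}
#1 dst[0x1f+3] := {0x0c,0x10,0x45}
#2 dst[0x00+8] := {0x86,0x57,0x1f,0xfa,0x0c,0x10,0x45,0x11}
#3 dst[0x1d+4] := {0x45,0xbe,0x98,0x14}
query mem[0x01]=0x57, mem[0x20]=0x14, mem[0x04]=0x0c

MEM[0x01,0x20,0x04] = 57 14 0c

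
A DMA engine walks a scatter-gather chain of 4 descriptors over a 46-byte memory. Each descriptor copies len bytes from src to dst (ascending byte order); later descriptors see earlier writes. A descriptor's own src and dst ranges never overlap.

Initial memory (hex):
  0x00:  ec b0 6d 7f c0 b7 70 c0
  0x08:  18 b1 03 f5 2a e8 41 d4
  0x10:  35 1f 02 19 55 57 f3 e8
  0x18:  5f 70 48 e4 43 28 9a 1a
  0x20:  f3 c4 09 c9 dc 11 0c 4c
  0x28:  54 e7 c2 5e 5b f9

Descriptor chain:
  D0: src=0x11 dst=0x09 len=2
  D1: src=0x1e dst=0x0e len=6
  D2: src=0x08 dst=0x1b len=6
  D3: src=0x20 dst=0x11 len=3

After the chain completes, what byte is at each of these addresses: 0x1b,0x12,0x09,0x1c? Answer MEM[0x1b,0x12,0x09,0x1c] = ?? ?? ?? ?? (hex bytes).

[0] 0x11->0x09 len=2 : 1f 02
[1] 0x1e->0x0e len=6 : 9a 1a f3 c4 09 c9
[2] 0x08->0x1b len=6 : 18 1f 02 f5 2a e8
[3] 0x20->0x11 len=3 : e8 c4 09
query mem[0x1b]=0x18, mem[0x12]=0xc4, mem[0x09]=0x1f, mem[0x1c]=0x1f

MEM[0x1b,0x12,0x09,0x1c] = 18 c4 1f 1f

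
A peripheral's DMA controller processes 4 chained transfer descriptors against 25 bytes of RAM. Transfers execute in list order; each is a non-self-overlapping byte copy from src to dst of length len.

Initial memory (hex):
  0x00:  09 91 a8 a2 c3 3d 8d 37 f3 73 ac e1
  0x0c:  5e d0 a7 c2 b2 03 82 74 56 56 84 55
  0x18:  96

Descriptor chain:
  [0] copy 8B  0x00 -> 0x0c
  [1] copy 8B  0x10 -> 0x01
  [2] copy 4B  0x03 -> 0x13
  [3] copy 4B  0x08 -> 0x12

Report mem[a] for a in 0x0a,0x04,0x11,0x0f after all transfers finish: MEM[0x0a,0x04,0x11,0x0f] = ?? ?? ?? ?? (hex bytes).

[0] 0x00->0x0c len=8 : 09 91 a8 a2 c3 3d 8d 37
[1] 0x10->0x01 len=8 : c3 3d 8d 37 56 56 84 55
[2] 0x03->0x13 len=4 : 8d 37 56 56
[3] 0x08->0x12 len=4 : 55 73 ac e1
query mem[0x0a]=0xac, mem[0x04]=0x37, mem[0x11]=0x3d, mem[0x0f]=0xa2

MEM[0x0a,0x04,0x11,0x0f] = ac 37 3d a2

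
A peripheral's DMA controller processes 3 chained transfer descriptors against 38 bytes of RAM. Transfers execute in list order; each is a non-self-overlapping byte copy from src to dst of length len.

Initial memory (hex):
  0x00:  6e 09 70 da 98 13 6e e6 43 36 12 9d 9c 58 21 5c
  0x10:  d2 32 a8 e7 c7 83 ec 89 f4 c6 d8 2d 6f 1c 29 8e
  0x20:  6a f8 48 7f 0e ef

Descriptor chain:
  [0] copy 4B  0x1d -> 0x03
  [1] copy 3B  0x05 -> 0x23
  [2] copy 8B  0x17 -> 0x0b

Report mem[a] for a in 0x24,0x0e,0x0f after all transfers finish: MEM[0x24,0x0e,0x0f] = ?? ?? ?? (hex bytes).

#0 dst[0x03+4] := {0x1c,0x29,0x8e,0x6a}
#1 dst[0x23+3] := {0x8e,0x6a,0xe6}
#2 dst[0x0b+8] := {0x89,0xf4,0xc6,0xd8,0x2d,0x6f,0x1c,0x29}
query mem[0x24]=0x6a, mem[0x0e]=0xd8, mem[0x0f]=0x2d

MEM[0x24,0x0e,0x0f] = 6a d8 2d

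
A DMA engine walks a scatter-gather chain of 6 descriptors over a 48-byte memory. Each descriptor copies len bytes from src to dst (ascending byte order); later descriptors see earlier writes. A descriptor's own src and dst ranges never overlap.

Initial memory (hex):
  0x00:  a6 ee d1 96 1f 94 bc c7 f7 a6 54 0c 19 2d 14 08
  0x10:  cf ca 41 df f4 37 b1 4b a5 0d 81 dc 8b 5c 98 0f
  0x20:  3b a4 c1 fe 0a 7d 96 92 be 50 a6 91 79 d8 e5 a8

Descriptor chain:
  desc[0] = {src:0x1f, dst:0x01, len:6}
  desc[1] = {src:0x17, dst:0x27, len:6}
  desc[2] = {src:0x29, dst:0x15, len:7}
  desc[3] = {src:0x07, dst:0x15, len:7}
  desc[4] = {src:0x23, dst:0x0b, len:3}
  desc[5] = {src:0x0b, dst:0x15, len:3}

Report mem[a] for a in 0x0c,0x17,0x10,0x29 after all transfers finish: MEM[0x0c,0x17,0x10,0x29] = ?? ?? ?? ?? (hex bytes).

MEM[0x0c,0x17,0x10,0x29] = 0a 7d cf 0d

  after D0: wrote 6B at 0x01 = 0f3ba4c1fe0a
  after D1: wrote 6B at 0x27 = 4ba50d81dc8b
  after D2: wrote 7B at 0x15 = 0d81dc8bd8e5a8
  after D3: wrote 7B at 0x15 = c7f7a6540c192d
  after D4: wrote 3B at 0x0b = fe0a7d
  after D5: wrote 3B at 0x15 = fe0a7d
query mem[0x0c]=0x0a, mem[0x17]=0x7d, mem[0x10]=0xcf, mem[0x29]=0x0d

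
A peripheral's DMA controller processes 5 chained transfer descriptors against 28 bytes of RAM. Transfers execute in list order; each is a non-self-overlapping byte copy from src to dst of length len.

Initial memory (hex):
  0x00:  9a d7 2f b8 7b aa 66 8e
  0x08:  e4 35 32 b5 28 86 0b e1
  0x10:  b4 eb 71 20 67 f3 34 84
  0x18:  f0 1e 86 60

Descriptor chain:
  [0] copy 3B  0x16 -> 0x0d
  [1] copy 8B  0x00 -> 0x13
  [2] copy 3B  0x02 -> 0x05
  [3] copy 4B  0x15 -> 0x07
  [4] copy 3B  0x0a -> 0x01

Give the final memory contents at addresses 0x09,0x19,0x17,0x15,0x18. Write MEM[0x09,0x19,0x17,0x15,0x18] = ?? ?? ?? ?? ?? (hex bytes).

  after D0: wrote 3B at 0x0d = 3484f0
  after D1: wrote 8B at 0x13 = 9ad72fb87baa668e
  after D2: wrote 3B at 0x05 = 2fb87b
  after D3: wrote 4B at 0x07 = 2fb87baa
  after D4: wrote 3B at 0x01 = aab528
query mem[0x09]=0x7b, mem[0x19]=0x66, mem[0x17]=0x7b, mem[0x15]=0x2f, mem[0x18]=0xaa

MEM[0x09,0x19,0x17,0x15,0x18] = 7b 66 7b 2f aa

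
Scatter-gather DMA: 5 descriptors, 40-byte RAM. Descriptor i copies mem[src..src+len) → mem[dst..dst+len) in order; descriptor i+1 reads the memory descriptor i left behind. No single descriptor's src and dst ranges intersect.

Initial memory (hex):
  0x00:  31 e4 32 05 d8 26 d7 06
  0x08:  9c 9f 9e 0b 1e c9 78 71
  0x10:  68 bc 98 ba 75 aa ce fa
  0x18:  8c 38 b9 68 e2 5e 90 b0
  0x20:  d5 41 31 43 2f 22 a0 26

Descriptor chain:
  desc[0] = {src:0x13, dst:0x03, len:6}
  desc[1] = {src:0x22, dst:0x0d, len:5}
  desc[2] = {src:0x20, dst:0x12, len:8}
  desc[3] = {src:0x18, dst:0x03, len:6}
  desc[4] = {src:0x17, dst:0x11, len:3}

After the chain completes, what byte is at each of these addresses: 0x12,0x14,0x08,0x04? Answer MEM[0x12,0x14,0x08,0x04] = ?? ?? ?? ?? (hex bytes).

[0] 0x13->0x03 len=6 : ba 75 aa ce fa 8c
[1] 0x22->0x0d len=5 : 31 43 2f 22 a0
[2] 0x20->0x12 len=8 : d5 41 31 43 2f 22 a0 26
[3] 0x18->0x03 len=6 : a0 26 b9 68 e2 5e
[4] 0x17->0x11 len=3 : 22 a0 26
query mem[0x12]=0xa0, mem[0x14]=0x31, mem[0x08]=0x5e, mem[0x04]=0x26

MEM[0x12,0x14,0x08,0x04] = a0 31 5e 26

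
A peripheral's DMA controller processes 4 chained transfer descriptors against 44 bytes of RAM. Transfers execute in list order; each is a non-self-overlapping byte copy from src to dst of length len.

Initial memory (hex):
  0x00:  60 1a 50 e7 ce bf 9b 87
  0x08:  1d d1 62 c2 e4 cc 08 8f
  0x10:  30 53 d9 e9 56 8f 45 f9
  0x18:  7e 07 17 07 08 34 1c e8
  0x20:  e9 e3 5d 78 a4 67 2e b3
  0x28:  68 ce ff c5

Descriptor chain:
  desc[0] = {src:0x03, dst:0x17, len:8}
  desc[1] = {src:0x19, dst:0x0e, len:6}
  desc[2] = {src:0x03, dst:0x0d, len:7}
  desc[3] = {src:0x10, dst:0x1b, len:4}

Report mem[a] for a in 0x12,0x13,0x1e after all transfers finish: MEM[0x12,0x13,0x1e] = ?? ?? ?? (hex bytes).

D0: mem[0x17..0x1e] <- [e7 ce bf 9b 87 1d d1 62]
D1: mem[0x0e..0x13] <- [bf 9b 87 1d d1 62]
D2: mem[0x0d..0x13] <- [e7 ce bf 9b 87 1d d1]
D3: mem[0x1b..0x1e] <- [9b 87 1d d1]
query mem[0x12]=0x1d, mem[0x13]=0xd1, mem[0x1e]=0xd1

MEM[0x12,0x13,0x1e] = 1d d1 d1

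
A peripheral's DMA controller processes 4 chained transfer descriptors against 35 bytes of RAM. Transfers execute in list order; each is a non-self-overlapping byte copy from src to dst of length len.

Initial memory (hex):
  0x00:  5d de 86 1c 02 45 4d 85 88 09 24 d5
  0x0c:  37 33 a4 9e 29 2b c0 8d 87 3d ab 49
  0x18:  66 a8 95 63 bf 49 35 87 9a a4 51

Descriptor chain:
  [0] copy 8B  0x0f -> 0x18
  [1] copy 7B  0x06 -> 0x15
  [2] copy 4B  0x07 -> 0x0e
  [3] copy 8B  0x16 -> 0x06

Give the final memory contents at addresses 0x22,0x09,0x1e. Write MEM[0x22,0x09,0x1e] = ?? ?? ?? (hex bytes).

MEM[0x22,0x09,0x1e] = 51 24 3d

#0 dst[0x18+8] := {0x9e,0x29,0x2b,0xc0,0x8d,0x87,0x3d,0xab}
#1 dst[0x15+7] := {0x4d,0x85,0x88,0x09,0x24,0xd5,0x37}
#2 dst[0x0e+4] := {0x85,0x88,0x09,0x24}
#3 dst[0x06+8] := {0x85,0x88,0x09,0x24,0xd5,0x37,0x8d,0x87}
query mem[0x22]=0x51, mem[0x09]=0x24, mem[0x1e]=0x3d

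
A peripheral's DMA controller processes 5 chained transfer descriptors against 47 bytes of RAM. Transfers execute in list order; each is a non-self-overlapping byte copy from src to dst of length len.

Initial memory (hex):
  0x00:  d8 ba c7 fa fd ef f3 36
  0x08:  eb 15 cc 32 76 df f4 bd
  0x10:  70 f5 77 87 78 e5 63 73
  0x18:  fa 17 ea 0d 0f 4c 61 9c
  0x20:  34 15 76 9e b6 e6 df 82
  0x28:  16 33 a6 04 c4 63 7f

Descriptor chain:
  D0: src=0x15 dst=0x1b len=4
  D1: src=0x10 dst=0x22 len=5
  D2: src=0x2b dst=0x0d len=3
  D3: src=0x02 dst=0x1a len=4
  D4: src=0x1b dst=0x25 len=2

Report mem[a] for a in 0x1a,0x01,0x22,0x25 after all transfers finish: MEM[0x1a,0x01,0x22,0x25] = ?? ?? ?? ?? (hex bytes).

MEM[0x1a,0x01,0x22,0x25] = c7 ba 70 fa

D0: mem[0x1b..0x1e] <- [e5 63 73 fa]
D1: mem[0x22..0x26] <- [70 f5 77 87 78]
D2: mem[0x0d..0x0f] <- [04 c4 63]
D3: mem[0x1a..0x1d] <- [c7 fa fd ef]
D4: mem[0x25..0x26] <- [fa fd]
query mem[0x1a]=0xc7, mem[0x01]=0xba, mem[0x22]=0x70, mem[0x25]=0xfa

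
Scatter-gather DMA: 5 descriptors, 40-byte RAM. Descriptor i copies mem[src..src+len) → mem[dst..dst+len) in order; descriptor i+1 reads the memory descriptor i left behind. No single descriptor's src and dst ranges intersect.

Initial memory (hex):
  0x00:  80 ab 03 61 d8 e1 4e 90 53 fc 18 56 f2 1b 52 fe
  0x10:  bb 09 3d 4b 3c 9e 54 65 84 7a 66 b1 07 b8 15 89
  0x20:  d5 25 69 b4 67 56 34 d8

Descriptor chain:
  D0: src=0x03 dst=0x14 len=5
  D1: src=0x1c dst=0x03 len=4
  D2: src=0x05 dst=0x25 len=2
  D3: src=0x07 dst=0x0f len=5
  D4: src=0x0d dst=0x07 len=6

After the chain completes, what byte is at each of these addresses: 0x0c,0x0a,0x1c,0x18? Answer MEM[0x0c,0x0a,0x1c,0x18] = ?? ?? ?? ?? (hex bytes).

#0 dst[0x14+5] := {0x61,0xd8,0xe1,0x4e,0x90}
#1 dst[0x03+4] := {0x07,0xb8,0x15,0x89}
#2 dst[0x25+2] := {0x15,0x89}
#3 dst[0x0f+5] := {0x90,0x53,0xfc,0x18,0x56}
#4 dst[0x07+6] := {0x1b,0x52,0x90,0x53,0xfc,0x18}
query mem[0x0c]=0x18, mem[0x0a]=0x53, mem[0x1c]=0x07, mem[0x18]=0x90

MEM[0x0c,0x0a,0x1c,0x18] = 18 53 07 90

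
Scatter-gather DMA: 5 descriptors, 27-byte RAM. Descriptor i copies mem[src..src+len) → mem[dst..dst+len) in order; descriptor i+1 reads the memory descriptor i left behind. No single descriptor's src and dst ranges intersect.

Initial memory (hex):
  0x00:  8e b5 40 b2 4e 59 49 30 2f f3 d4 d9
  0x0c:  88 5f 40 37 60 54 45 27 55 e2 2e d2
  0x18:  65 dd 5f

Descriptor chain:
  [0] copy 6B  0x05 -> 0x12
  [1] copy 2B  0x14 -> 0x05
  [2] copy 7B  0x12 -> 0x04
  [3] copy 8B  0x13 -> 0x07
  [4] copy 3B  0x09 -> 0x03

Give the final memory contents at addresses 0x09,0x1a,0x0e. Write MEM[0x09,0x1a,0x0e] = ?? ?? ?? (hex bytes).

#0 dst[0x12+6] := {0x59,0x49,0x30,0x2f,0xf3,0xd4}
#1 dst[0x05+2] := {0x30,0x2f}
#2 dst[0x04+7] := {0x59,0x49,0x30,0x2f,0xf3,0xd4,0x65}
#3 dst[0x07+8] := {0x49,0x30,0x2f,0xf3,0xd4,0x65,0xdd,0x5f}
#4 dst[0x03+3] := {0x2f,0xf3,0xd4}
query mem[0x09]=0x2f, mem[0x1a]=0x5f, mem[0x0e]=0x5f

MEM[0x09,0x1a,0x0e] = 2f 5f 5f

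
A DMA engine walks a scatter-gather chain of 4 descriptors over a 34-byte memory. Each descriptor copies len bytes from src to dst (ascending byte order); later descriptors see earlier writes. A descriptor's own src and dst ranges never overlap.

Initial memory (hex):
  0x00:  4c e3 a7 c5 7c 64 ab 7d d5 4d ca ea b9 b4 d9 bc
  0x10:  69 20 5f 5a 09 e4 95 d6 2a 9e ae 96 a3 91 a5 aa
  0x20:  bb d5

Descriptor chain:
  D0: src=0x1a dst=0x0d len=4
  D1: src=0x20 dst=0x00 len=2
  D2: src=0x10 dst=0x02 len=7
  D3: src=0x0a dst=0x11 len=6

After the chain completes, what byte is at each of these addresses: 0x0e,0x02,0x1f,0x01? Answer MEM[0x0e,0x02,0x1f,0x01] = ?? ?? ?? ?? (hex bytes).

MEM[0x0e,0x02,0x1f,0x01] = 96 91 aa d5

[0] 0x1a->0x0d len=4 : ae 96 a3 91
[1] 0x20->0x00 len=2 : bb d5
[2] 0x10->0x02 len=7 : 91 20 5f 5a 09 e4 95
[3] 0x0a->0x11 len=6 : ca ea b9 ae 96 a3
query mem[0x0e]=0x96, mem[0x02]=0x91, mem[0x1f]=0xaa, mem[0x01]=0xd5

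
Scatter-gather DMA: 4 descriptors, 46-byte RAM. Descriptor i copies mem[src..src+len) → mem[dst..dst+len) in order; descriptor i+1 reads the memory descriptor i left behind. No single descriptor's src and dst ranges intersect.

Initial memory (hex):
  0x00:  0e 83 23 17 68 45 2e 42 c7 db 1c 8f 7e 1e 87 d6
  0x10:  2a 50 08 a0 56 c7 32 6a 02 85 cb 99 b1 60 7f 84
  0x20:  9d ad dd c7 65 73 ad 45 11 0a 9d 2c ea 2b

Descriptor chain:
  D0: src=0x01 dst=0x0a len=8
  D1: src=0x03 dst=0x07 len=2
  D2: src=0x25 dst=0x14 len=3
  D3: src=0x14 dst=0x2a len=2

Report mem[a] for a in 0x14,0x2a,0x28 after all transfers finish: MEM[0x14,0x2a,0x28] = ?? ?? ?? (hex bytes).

  after D0: wrote 8B at 0x0a = 83231768452e42c7
  after D1: wrote 2B at 0x07 = 1768
  after D2: wrote 3B at 0x14 = 73ad45
  after D3: wrote 2B at 0x2a = 73ad
query mem[0x14]=0x73, mem[0x2a]=0x73, mem[0x28]=0x11

MEM[0x14,0x2a,0x28] = 73 73 11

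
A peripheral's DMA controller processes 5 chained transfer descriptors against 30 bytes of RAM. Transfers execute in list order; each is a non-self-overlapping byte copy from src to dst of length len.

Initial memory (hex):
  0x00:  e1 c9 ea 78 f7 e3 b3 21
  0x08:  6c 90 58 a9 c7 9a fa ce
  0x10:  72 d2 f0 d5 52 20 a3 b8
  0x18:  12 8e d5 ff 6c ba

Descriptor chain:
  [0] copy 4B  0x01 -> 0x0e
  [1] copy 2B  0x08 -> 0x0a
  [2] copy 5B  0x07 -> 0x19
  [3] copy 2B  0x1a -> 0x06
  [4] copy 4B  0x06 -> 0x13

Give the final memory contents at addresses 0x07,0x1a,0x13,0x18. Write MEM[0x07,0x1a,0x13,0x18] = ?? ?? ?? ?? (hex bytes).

[0] 0x01->0x0e len=4 : c9 ea 78 f7
[1] 0x08->0x0a len=2 : 6c 90
[2] 0x07->0x19 len=5 : 21 6c 90 6c 90
[3] 0x1a->0x06 len=2 : 6c 90
[4] 0x06->0x13 len=4 : 6c 90 6c 90
query mem[0x07]=0x90, mem[0x1a]=0x6c, mem[0x13]=0x6c, mem[0x18]=0x12

MEM[0x07,0x1a,0x13,0x18] = 90 6c 6c 12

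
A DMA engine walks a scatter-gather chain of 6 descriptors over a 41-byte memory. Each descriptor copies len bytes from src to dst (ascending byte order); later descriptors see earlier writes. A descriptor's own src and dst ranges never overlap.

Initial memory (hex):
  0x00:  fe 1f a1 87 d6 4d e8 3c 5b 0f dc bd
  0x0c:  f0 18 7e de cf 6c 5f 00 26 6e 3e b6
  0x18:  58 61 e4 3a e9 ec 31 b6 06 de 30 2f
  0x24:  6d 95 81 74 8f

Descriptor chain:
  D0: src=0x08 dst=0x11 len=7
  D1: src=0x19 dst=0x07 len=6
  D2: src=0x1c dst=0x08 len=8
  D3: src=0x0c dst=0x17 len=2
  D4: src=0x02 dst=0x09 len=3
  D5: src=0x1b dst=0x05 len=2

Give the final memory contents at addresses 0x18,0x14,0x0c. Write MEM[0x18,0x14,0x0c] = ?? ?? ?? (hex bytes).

  after D0: wrote 7B at 0x11 = 5b0fdcbdf0187e
  after D1: wrote 6B at 0x07 = 61e43ae9ec31
  after D2: wrote 8B at 0x08 = e9ec31b606de302f
  after D3: wrote 2B at 0x17 = 06de
  after D4: wrote 3B at 0x09 = a187d6
  after D5: wrote 2B at 0x05 = 3ae9
query mem[0x18]=0xde, mem[0x14]=0xbd, mem[0x0c]=0x06

MEM[0x18,0x14,0x0c] = de bd 06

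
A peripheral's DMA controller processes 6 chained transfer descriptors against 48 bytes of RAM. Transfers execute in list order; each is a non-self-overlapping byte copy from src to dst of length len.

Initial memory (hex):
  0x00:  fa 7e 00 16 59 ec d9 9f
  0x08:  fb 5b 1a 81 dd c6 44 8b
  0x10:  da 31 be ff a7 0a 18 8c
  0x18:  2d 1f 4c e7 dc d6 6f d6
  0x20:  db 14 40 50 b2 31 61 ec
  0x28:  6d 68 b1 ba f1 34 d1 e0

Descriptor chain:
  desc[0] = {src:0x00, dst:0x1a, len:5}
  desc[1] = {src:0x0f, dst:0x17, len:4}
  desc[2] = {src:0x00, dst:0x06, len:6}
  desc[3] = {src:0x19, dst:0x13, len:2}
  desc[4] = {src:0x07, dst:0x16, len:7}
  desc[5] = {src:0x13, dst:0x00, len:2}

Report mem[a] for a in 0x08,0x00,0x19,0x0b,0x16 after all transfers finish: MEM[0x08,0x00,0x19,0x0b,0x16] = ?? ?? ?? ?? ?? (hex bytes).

MEM[0x08,0x00,0x19,0x0b,0x16] = 00 31 59 ec 7e

  after D0: wrote 5B at 0x1a = fa7e001659
  after D1: wrote 4B at 0x17 = 8bda31be
  after D2: wrote 6B at 0x06 = fa7e001659ec
  after D3: wrote 2B at 0x13 = 31be
  after D4: wrote 7B at 0x16 = 7e001659ecddc6
  after D5: wrote 2B at 0x00 = 31be
query mem[0x08]=0x00, mem[0x00]=0x31, mem[0x19]=0x59, mem[0x0b]=0xec, mem[0x16]=0x7e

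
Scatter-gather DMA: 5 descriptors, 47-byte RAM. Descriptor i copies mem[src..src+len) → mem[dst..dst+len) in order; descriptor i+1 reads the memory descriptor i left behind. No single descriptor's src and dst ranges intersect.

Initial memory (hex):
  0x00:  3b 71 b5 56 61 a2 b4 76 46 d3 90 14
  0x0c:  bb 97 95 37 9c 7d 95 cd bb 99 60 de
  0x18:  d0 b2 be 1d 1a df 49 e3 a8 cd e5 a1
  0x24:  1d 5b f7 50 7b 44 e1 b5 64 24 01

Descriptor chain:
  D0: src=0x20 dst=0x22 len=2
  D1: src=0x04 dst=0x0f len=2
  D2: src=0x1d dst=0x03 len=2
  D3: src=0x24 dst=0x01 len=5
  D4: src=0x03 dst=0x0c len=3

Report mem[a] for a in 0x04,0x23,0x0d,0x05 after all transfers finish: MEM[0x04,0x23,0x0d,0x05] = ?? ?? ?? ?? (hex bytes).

MEM[0x04,0x23,0x0d,0x05] = 50 cd 50 7b

#0 dst[0x22+2] := {0xa8,0xcd}
#1 dst[0x0f+2] := {0x61,0xa2}
#2 dst[0x03+2] := {0xdf,0x49}
#3 dst[0x01+5] := {0x1d,0x5b,0xf7,0x50,0x7b}
#4 dst[0x0c+3] := {0xf7,0x50,0x7b}
query mem[0x04]=0x50, mem[0x23]=0xcd, mem[0x0d]=0x50, mem[0x05]=0x7b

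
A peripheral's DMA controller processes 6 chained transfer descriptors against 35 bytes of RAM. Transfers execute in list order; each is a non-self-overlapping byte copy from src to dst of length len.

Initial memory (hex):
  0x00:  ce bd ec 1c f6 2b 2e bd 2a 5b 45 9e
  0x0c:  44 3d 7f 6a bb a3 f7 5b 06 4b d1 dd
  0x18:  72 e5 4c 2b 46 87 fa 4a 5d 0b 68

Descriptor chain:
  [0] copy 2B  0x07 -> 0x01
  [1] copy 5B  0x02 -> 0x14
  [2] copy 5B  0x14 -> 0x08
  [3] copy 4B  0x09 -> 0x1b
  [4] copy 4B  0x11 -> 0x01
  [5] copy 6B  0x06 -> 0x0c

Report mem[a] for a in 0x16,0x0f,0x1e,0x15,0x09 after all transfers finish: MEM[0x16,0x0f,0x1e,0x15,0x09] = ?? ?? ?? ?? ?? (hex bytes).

D0: mem[0x01..0x02] <- [bd 2a]
D1: mem[0x14..0x18] <- [2a 1c f6 2b 2e]
D2: mem[0x08..0x0c] <- [2a 1c f6 2b 2e]
D3: mem[0x1b..0x1e] <- [1c f6 2b 2e]
D4: mem[0x01..0x04] <- [a3 f7 5b 2a]
D5: mem[0x0c..0x11] <- [2e bd 2a 1c f6 2b]
query mem[0x16]=0xf6, mem[0x0f]=0x1c, mem[0x1e]=0x2e, mem[0x15]=0x1c, mem[0x09]=0x1c

MEM[0x16,0x0f,0x1e,0x15,0x09] = f6 1c 2e 1c 1c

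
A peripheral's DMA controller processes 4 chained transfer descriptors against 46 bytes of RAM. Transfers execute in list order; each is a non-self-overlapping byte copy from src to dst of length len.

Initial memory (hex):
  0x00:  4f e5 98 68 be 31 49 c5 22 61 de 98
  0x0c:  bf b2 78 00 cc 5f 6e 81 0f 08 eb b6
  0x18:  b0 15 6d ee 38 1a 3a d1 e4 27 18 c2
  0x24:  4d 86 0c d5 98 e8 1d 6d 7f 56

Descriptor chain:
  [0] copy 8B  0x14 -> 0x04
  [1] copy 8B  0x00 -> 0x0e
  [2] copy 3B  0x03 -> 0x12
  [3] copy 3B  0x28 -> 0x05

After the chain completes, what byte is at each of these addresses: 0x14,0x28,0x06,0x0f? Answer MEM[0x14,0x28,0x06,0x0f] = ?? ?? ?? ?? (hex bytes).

D0: mem[0x04..0x0b] <- [0f 08 eb b6 b0 15 6d ee]
D1: mem[0x0e..0x15] <- [4f e5 98 68 0f 08 eb b6]
D2: mem[0x12..0x14] <- [68 0f 08]
D3: mem[0x05..0x07] <- [98 e8 1d]
query mem[0x14]=0x08, mem[0x28]=0x98, mem[0x06]=0xe8, mem[0x0f]=0xe5

MEM[0x14,0x28,0x06,0x0f] = 08 98 e8 e5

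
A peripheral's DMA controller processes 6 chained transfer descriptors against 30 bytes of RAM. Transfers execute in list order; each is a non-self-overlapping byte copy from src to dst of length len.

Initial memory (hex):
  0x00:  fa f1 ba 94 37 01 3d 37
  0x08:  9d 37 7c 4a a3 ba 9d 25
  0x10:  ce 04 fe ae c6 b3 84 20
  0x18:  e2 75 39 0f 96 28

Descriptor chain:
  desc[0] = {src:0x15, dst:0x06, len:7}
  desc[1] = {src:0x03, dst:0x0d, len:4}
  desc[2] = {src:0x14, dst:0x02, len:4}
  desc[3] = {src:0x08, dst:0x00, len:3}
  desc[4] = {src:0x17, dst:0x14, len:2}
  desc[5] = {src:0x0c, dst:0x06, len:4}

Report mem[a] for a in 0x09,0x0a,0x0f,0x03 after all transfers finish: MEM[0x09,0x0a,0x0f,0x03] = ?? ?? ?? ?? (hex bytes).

MEM[0x09,0x0a,0x0f,0x03] = 01 75 01 b3

[0] 0x15->0x06 len=7 : b3 84 20 e2 75 39 0f
[1] 0x03->0x0d len=4 : 94 37 01 b3
[2] 0x14->0x02 len=4 : c6 b3 84 20
[3] 0x08->0x00 len=3 : 20 e2 75
[4] 0x17->0x14 len=2 : 20 e2
[5] 0x0c->0x06 len=4 : 0f 94 37 01
query mem[0x09]=0x01, mem[0x0a]=0x75, mem[0x0f]=0x01, mem[0x03]=0xb3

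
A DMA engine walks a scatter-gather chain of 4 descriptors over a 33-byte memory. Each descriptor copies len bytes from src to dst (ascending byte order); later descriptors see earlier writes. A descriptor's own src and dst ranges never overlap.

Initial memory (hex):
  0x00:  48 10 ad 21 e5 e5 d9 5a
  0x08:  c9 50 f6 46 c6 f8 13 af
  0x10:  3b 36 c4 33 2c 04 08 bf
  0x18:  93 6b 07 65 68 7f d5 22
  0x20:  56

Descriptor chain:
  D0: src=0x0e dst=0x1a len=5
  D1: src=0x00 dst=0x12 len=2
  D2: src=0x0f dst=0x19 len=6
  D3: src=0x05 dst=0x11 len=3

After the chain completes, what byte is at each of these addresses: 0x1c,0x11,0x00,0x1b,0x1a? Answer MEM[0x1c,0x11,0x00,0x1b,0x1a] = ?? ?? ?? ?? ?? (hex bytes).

#0 dst[0x1a+5] := {0x13,0xaf,0x3b,0x36,0xc4}
#1 dst[0x12+2] := {0x48,0x10}
#2 dst[0x19+6] := {0xaf,0x3b,0x36,0x48,0x10,0x2c}
#3 dst[0x11+3] := {0xe5,0xd9,0x5a}
query mem[0x1c]=0x48, mem[0x11]=0xe5, mem[0x00]=0x48, mem[0x1b]=0x36, mem[0x1a]=0x3b

MEM[0x1c,0x11,0x00,0x1b,0x1a] = 48 e5 48 36 3b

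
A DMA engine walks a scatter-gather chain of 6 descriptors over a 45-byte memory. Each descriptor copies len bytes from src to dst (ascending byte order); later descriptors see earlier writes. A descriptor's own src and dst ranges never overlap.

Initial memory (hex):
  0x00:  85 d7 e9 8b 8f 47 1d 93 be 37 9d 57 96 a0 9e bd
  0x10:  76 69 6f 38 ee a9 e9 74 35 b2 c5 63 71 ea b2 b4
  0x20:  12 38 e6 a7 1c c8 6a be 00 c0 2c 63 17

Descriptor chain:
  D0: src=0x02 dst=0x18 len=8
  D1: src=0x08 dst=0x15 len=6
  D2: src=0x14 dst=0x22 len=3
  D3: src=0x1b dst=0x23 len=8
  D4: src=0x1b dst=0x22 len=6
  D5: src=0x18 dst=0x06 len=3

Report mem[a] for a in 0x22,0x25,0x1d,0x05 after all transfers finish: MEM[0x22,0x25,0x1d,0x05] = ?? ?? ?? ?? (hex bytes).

MEM[0x22,0x25,0x1d,0x05] = 47 be 93 47

  after D0: wrote 8B at 0x18 = e98b8f471d93be37
  after D1: wrote 6B at 0x15 = be379d5796a0
  after D2: wrote 3B at 0x22 = eebe37
  after D3: wrote 8B at 0x23 = 471d93be371238ee
  after D4: wrote 6B at 0x22 = 471d93be3712
  after D5: wrote 3B at 0x06 = 5796a0
query mem[0x22]=0x47, mem[0x25]=0xbe, mem[0x1d]=0x93, mem[0x05]=0x47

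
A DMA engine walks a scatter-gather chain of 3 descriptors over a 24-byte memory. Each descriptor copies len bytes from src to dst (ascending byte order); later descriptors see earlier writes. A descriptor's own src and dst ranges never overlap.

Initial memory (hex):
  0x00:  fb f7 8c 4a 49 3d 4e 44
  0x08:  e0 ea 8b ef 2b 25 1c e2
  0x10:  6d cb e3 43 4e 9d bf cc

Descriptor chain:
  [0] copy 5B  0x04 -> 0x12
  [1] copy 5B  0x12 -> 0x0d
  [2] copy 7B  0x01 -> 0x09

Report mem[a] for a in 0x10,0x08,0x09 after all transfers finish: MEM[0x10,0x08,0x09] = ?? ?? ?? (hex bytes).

MEM[0x10,0x08,0x09] = 44 e0 f7

#0 dst[0x12+5] := {0x49,0x3d,0x4e,0x44,0xe0}
#1 dst[0x0d+5] := {0x49,0x3d,0x4e,0x44,0xe0}
#2 dst[0x09+7] := {0xf7,0x8c,0x4a,0x49,0x3d,0x4e,0x44}
query mem[0x10]=0x44, mem[0x08]=0xe0, mem[0x09]=0xf7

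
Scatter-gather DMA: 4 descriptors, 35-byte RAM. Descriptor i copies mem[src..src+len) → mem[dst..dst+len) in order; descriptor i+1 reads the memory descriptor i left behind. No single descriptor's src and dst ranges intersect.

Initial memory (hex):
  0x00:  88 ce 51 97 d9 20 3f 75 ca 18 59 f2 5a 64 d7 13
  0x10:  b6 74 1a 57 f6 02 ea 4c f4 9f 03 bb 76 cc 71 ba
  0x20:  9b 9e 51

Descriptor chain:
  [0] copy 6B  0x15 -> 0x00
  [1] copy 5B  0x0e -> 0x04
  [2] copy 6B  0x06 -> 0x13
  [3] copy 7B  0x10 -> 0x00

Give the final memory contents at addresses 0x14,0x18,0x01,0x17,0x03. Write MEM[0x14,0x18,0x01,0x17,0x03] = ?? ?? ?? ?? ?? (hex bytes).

[0] 0x15->0x00 len=6 : 02 ea 4c f4 9f 03
[1] 0x0e->0x04 len=5 : d7 13 b6 74 1a
[2] 0x06->0x13 len=6 : b6 74 1a 18 59 f2
[3] 0x10->0x00 len=7 : b6 74 1a b6 74 1a 18
query mem[0x14]=0x74, mem[0x18]=0xf2, mem[0x01]=0x74, mem[0x17]=0x59, mem[0x03]=0xb6

MEM[0x14,0x18,0x01,0x17,0x03] = 74 f2 74 59 b6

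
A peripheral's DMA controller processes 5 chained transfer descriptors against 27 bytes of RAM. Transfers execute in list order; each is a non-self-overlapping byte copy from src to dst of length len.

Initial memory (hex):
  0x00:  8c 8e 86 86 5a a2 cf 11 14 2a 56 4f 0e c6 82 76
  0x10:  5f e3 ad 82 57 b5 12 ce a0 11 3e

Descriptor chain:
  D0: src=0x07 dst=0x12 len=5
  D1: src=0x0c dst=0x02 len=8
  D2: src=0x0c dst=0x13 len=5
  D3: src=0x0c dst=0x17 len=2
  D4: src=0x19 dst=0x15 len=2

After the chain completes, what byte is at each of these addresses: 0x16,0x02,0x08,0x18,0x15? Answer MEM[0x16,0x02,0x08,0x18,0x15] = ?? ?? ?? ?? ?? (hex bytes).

MEM[0x16,0x02,0x08,0x18,0x15] = 3e 0e 11 c6 11

  after D0: wrote 5B at 0x12 = 11142a564f
  after D1: wrote 8B at 0x02 = 0ec682765fe31114
  after D2: wrote 5B at 0x13 = 0ec682765f
  after D3: wrote 2B at 0x17 = 0ec6
  after D4: wrote 2B at 0x15 = 113e
query mem[0x16]=0x3e, mem[0x02]=0x0e, mem[0x08]=0x11, mem[0x18]=0xc6, mem[0x15]=0x11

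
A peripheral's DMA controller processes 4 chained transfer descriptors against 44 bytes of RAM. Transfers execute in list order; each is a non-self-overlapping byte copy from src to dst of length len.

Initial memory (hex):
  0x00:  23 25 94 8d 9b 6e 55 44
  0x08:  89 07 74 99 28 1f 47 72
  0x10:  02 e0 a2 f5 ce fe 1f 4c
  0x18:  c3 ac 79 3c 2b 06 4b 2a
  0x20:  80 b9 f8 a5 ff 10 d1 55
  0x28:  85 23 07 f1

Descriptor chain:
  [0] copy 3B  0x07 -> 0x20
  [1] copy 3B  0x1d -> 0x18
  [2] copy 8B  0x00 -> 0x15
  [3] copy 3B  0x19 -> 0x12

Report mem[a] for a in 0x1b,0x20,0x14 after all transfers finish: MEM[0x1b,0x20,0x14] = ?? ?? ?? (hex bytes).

MEM[0x1b,0x20,0x14] = 55 44 55

#0 dst[0x20+3] := {0x44,0x89,0x07}
#1 dst[0x18+3] := {0x06,0x4b,0x2a}
#2 dst[0x15+8] := {0x23,0x25,0x94,0x8d,0x9b,0x6e,0x55,0x44}
#3 dst[0x12+3] := {0x9b,0x6e,0x55}
query mem[0x1b]=0x55, mem[0x20]=0x44, mem[0x14]=0x55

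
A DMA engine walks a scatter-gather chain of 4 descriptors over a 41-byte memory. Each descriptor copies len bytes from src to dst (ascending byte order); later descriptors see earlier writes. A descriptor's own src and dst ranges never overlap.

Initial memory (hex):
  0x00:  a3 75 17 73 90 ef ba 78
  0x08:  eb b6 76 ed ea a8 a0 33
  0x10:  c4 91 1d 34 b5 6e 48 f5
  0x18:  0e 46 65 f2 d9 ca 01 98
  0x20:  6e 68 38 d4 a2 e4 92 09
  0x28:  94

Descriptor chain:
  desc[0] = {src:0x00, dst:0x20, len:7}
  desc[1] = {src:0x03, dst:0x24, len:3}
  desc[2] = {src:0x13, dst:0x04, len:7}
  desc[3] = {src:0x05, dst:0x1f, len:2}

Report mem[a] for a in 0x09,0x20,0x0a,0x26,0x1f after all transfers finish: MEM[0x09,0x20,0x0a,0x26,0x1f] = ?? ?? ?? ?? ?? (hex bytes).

MEM[0x09,0x20,0x0a,0x26,0x1f] = 0e 6e 46 ef b5

D0: mem[0x20..0x26] <- [a3 75 17 73 90 ef ba]
D1: mem[0x24..0x26] <- [73 90 ef]
D2: mem[0x04..0x0a] <- [34 b5 6e 48 f5 0e 46]
D3: mem[0x1f..0x20] <- [b5 6e]
query mem[0x09]=0x0e, mem[0x20]=0x6e, mem[0x0a]=0x46, mem[0x26]=0xef, mem[0x1f]=0xb5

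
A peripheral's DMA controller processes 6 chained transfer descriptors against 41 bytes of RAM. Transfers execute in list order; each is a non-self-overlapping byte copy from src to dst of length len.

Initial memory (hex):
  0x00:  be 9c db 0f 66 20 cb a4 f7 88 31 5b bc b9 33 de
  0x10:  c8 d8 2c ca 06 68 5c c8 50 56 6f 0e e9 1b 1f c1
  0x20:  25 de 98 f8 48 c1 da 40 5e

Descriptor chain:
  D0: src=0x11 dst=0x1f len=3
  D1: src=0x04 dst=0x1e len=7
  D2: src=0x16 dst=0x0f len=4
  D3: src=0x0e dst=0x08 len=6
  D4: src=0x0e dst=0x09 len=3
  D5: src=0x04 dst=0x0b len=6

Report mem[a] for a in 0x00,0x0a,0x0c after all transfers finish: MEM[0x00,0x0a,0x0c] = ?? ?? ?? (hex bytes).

[0] 0x11->0x1f len=3 : d8 2c ca
[1] 0x04->0x1e len=7 : 66 20 cb a4 f7 88 31
[2] 0x16->0x0f len=4 : 5c c8 50 56
[3] 0x0e->0x08 len=6 : 33 5c c8 50 56 ca
[4] 0x0e->0x09 len=3 : 33 5c c8
[5] 0x04->0x0b len=6 : 66 20 cb a4 33 33
query mem[0x00]=0xbe, mem[0x0a]=0x5c, mem[0x0c]=0x20

MEM[0x00,0x0a,0x0c] = be 5c 20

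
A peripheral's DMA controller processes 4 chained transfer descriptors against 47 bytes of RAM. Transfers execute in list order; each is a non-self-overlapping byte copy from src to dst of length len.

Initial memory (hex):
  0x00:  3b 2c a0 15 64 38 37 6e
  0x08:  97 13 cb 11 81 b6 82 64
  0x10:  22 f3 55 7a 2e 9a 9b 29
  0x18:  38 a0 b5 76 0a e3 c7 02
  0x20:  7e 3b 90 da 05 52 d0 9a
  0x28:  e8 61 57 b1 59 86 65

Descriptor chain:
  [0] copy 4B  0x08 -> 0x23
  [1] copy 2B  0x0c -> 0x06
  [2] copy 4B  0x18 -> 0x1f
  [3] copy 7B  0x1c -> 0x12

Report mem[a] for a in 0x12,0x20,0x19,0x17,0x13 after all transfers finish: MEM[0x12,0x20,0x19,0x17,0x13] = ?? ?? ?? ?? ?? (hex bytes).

MEM[0x12,0x20,0x19,0x17,0x13] = 0a a0 a0 b5 e3

#0 dst[0x23+4] := {0x97,0x13,0xcb,0x11}
#1 dst[0x06+2] := {0x81,0xb6}
#2 dst[0x1f+4] := {0x38,0xa0,0xb5,0x76}
#3 dst[0x12+7] := {0x0a,0xe3,0xc7,0x38,0xa0,0xb5,0x76}
query mem[0x12]=0x0a, mem[0x20]=0xa0, mem[0x19]=0xa0, mem[0x17]=0xb5, mem[0x13]=0xe3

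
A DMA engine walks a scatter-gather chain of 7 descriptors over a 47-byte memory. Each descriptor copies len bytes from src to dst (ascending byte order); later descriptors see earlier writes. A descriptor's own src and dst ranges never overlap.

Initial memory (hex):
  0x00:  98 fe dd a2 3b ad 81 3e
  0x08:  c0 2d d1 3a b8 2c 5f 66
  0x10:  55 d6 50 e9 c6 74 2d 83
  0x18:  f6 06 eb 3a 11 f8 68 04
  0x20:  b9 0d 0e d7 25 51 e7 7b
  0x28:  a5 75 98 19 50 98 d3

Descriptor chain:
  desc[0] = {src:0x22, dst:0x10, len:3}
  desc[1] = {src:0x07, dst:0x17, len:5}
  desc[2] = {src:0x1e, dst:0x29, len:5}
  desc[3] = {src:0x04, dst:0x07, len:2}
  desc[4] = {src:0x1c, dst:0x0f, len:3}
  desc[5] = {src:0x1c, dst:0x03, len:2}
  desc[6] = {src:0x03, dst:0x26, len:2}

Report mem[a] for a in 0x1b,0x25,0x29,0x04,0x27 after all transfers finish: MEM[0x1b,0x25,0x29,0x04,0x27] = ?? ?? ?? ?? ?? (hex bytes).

[0] 0x22->0x10 len=3 : 0e d7 25
[1] 0x07->0x17 len=5 : 3e c0 2d d1 3a
[2] 0x1e->0x29 len=5 : 68 04 b9 0d 0e
[3] 0x04->0x07 len=2 : 3b ad
[4] 0x1c->0x0f len=3 : 11 f8 68
[5] 0x1c->0x03 len=2 : 11 f8
[6] 0x03->0x26 len=2 : 11 f8
query mem[0x1b]=0x3a, mem[0x25]=0x51, mem[0x29]=0x68, mem[0x04]=0xf8, mem[0x27]=0xf8

MEM[0x1b,0x25,0x29,0x04,0x27] = 3a 51 68 f8 f8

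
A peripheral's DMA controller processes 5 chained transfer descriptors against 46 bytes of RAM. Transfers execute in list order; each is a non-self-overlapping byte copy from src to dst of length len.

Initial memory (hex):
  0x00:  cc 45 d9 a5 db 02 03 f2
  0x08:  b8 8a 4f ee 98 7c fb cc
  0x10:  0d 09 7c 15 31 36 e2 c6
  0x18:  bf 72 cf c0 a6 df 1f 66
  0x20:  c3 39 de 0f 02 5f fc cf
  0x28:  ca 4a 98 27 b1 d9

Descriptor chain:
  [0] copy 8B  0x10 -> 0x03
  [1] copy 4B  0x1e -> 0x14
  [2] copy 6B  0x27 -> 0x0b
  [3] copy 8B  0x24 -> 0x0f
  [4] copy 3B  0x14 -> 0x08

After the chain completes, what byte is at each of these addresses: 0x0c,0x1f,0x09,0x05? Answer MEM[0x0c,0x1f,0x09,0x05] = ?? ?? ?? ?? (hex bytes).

MEM[0x0c,0x1f,0x09,0x05] = ca 66 98 7c

[0] 0x10->0x03 len=8 : 0d 09 7c 15 31 36 e2 c6
[1] 0x1e->0x14 len=4 : 1f 66 c3 39
[2] 0x27->0x0b len=6 : cf ca 4a 98 27 b1
[3] 0x24->0x0f len=8 : 02 5f fc cf ca 4a 98 27
[4] 0x14->0x08 len=3 : 4a 98 27
query mem[0x0c]=0xca, mem[0x1f]=0x66, mem[0x09]=0x98, mem[0x05]=0x7c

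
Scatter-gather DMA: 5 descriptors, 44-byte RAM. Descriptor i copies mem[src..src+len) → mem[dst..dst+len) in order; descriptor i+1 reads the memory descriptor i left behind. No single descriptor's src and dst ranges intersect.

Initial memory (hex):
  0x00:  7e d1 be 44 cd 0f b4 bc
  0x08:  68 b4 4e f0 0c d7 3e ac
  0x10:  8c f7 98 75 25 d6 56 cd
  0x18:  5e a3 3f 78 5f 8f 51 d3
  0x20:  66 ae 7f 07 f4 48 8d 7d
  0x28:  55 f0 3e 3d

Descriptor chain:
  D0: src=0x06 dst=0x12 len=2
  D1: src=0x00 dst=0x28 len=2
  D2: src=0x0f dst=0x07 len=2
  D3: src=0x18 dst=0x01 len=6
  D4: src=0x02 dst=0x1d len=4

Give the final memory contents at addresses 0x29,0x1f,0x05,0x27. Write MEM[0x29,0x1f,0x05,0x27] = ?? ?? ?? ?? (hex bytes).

#0 dst[0x12+2] := {0xb4,0xbc}
#1 dst[0x28+2] := {0x7e,0xd1}
#2 dst[0x07+2] := {0xac,0x8c}
#3 dst[0x01+6] := {0x5e,0xa3,0x3f,0x78,0x5f,0x8f}
#4 dst[0x1d+4] := {0xa3,0x3f,0x78,0x5f}
query mem[0x29]=0xd1, mem[0x1f]=0x78, mem[0x05]=0x5f, mem[0x27]=0x7d

MEM[0x29,0x1f,0x05,0x27] = d1 78 5f 7d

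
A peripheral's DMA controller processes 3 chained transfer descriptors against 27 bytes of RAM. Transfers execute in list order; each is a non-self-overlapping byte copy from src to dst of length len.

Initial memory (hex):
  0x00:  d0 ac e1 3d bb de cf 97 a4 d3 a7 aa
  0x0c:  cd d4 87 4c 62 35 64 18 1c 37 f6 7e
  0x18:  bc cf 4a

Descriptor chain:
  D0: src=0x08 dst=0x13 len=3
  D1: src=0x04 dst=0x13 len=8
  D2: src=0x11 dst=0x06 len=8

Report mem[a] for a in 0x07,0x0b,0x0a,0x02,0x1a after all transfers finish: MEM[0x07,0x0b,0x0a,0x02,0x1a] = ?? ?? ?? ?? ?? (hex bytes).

MEM[0x07,0x0b,0x0a,0x02,0x1a] = 64 97 cf e1 aa

#0 dst[0x13+3] := {0xa4,0xd3,0xa7}
#1 dst[0x13+8] := {0xbb,0xde,0xcf,0x97,0xa4,0xd3,0xa7,0xaa}
#2 dst[0x06+8] := {0x35,0x64,0xbb,0xde,0xcf,0x97,0xa4,0xd3}
query mem[0x07]=0x64, mem[0x0b]=0x97, mem[0x0a]=0xcf, mem[0x02]=0xe1, mem[0x1a]=0xaa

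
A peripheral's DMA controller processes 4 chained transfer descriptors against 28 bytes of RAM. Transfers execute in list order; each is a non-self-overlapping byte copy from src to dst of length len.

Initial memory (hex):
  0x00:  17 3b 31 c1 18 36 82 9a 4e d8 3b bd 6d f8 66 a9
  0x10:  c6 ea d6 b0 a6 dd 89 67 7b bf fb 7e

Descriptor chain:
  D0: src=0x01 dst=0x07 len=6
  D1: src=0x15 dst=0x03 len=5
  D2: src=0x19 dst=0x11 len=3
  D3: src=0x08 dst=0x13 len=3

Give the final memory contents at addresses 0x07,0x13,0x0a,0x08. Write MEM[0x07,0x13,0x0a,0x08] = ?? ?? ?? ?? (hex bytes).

#0 dst[0x07+6] := {0x3b,0x31,0xc1,0x18,0x36,0x82}
#1 dst[0x03+5] := {0xdd,0x89,0x67,0x7b,0xbf}
#2 dst[0x11+3] := {0xbf,0xfb,0x7e}
#3 dst[0x13+3] := {0x31,0xc1,0x18}
query mem[0x07]=0xbf, mem[0x13]=0x31, mem[0x0a]=0x18, mem[0x08]=0x31

MEM[0x07,0x13,0x0a,0x08] = bf 31 18 31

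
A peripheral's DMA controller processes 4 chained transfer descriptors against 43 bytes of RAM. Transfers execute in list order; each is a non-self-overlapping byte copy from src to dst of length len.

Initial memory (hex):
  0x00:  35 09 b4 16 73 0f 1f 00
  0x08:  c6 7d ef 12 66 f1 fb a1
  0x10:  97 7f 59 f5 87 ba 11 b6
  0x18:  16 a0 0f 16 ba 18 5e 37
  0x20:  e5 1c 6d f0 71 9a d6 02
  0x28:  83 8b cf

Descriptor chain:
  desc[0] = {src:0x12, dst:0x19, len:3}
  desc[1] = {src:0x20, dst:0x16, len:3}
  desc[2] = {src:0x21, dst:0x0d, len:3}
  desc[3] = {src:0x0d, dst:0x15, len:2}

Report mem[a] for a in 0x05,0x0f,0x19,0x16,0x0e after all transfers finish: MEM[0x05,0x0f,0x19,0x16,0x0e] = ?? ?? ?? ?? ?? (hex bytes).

  after D0: wrote 3B at 0x19 = 59f587
  after D1: wrote 3B at 0x16 = e51c6d
  after D2: wrote 3B at 0x0d = 1c6df0
  after D3: wrote 2B at 0x15 = 1c6d
query mem[0x05]=0x0f, mem[0x0f]=0xf0, mem[0x19]=0x59, mem[0x16]=0x6d, mem[0x0e]=0x6d

MEM[0x05,0x0f,0x19,0x16,0x0e] = 0f f0 59 6d 6d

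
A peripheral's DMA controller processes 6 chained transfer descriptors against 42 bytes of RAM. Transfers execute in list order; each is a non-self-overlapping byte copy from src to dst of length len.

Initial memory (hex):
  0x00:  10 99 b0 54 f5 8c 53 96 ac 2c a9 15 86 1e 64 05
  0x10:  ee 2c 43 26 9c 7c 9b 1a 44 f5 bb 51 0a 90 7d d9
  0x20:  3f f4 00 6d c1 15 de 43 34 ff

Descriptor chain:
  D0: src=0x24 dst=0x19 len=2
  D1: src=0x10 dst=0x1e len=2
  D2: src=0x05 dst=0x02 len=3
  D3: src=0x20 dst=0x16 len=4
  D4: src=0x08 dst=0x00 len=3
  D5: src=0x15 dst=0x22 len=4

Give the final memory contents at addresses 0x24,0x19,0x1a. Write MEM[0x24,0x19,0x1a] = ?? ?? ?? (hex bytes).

MEM[0x24,0x19,0x1a] = f4 6d 15

#0 dst[0x19+2] := {0xc1,0x15}
#1 dst[0x1e+2] := {0xee,0x2c}
#2 dst[0x02+3] := {0x8c,0x53,0x96}
#3 dst[0x16+4] := {0x3f,0xf4,0x00,0x6d}
#4 dst[0x00+3] := {0xac,0x2c,0xa9}
#5 dst[0x22+4] := {0x7c,0x3f,0xf4,0x00}
query mem[0x24]=0xf4, mem[0x19]=0x6d, mem[0x1a]=0x15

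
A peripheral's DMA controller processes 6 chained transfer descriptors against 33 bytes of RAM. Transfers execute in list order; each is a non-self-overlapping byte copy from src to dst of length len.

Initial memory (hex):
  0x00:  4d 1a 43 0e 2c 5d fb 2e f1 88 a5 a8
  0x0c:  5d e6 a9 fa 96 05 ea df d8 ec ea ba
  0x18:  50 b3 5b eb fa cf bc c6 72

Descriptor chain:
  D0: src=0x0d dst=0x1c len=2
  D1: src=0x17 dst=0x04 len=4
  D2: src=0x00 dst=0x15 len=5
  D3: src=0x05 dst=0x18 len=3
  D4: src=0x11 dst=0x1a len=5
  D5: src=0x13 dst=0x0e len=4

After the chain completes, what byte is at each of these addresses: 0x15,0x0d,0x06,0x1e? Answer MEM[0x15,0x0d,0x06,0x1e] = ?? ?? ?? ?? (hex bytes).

#0 dst[0x1c+2] := {0xe6,0xa9}
#1 dst[0x04+4] := {0xba,0x50,0xb3,0x5b}
#2 dst[0x15+5] := {0x4d,0x1a,0x43,0x0e,0xba}
#3 dst[0x18+3] := {0x50,0xb3,0x5b}
#4 dst[0x1a+5] := {0x05,0xea,0xdf,0xd8,0x4d}
#5 dst[0x0e+4] := {0xdf,0xd8,0x4d,0x1a}
query mem[0x15]=0x4d, mem[0x0d]=0xe6, mem[0x06]=0xb3, mem[0x1e]=0x4d

MEM[0x15,0x0d,0x06,0x1e] = 4d e6 b3 4d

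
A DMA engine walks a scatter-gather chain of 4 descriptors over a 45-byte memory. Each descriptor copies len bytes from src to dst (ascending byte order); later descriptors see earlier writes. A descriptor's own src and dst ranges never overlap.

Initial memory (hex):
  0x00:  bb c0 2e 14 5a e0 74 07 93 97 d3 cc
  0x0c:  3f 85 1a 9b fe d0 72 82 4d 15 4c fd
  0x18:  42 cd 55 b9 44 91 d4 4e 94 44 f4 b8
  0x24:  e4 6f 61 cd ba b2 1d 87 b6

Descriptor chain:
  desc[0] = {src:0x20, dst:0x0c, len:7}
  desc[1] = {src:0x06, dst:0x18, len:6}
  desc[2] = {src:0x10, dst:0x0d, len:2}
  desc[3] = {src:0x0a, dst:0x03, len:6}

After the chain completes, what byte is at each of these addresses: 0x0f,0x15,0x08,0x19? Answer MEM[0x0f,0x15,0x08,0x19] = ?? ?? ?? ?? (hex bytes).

MEM[0x0f,0x15,0x08,0x19] = b8 15 b8 07

D0: mem[0x0c..0x12] <- [94 44 f4 b8 e4 6f 61]
D1: mem[0x18..0x1d] <- [74 07 93 97 d3 cc]
D2: mem[0x0d..0x0e] <- [e4 6f]
D3: mem[0x03..0x08] <- [d3 cc 94 e4 6f b8]
query mem[0x0f]=0xb8, mem[0x15]=0x15, mem[0x08]=0xb8, mem[0x19]=0x07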